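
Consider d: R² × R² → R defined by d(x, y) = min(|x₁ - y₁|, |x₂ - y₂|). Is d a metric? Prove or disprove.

No. d fails identity of indiscernibles: take x = (-2, 0) and y = (-2, 3). Then d(x,y) = min(|-2 - (-2)|, |0 - 3|) = min(0, 3) = 0, yet x ≠ y.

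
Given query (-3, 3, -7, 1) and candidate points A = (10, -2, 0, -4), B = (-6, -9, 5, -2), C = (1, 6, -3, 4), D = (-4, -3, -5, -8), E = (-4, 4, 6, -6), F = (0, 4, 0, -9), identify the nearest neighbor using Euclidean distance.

Distances: d(A) ≈ 16.3707, d(B) ≈ 17.4929, d(C) ≈ 7.0711, d(D) ≈ 11.0454, d(E) ≈ 14.8324, d(F) ≈ 12.6095. Nearest: C = (1, 6, -3, 4) with distance 7.0711.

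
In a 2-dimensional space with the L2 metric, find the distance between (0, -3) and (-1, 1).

(Σ|x_i - y_i|^2)^(1/2) = (|0 - (-1)|^2 + |-3 - 1|^2)^(1/2)
= (1^2 + 4^2)^(1/2) = (1 + 16)^(1/2) = (17)^(1/2) ≈ 4.1231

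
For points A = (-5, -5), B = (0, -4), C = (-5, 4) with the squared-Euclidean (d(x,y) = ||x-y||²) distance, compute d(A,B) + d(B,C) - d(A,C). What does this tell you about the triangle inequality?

d(A,B) = 5² + 1² = 26, d(B,C) = 5² + 8² = 89, d(A,C) = 0² + 9² = 81.
d(A,B) + d(B,C) - d(A,C) = 26 + 89 - 81 = 115 - 81 = 34. This is ≥ 0, so the triangle inequality holds for these points.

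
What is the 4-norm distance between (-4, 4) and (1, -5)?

(Σ|x_i - y_i|^4)^(1/4) = (|-4 - 1|^4 + |4 - (-5)|^4)^(1/4)
= (5^4 + 9^4)^(1/4) = (625 + 6561)^(1/4) = (7186)^(1/4) ≈ 9.2071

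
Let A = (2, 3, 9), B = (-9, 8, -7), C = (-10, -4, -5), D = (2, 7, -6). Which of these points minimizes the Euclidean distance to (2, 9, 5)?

Distances: d(A) ≈ 7.2111, d(B) ≈ 16.3095, d(C) ≈ 20.3224, d(D) ≈ 11.1803. Nearest: A = (2, 3, 9) with distance 7.2111.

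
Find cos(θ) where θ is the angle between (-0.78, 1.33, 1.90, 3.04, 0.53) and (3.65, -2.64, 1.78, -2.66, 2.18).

With u = (-0.78, 1.33, 1.90, 3.04, 0.53), v = (3.65, -2.64, 1.78, -2.66, 2.18):
u·v = (-0.78)·3.65 + 1.33·(-2.64) + 1.9·1.78 + 3.04·(-2.66) + 0.53·2.18 = (-2.847) + (-3.5112) + 3.382 + (-8.0864) + 1.1554 = -9.9072.
|u| = √((-0.78)² + 1.33² + 1.9² + 3.04² + 0.53²) = √(0.6084 + 1.7689 + 3.61 + 9.2416 + 0.2809) = √15.5098, |v| = √(3.65² + (-2.64)² + 1.78² + (-2.66)² + 2.18²) = √(13.3225 + 6.9696 + 3.1684 + 7.0756 + 4.7524) = √35.2885.
cos θ = (u·v)/(|u||v|) = -9.9072/(√15.5098·√35.2885) ≈ -0.4235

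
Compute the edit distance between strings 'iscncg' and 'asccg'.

Let D[i][j] be the edit distance between the first i characters of 'iscncg' and the first j characters of 'asccg', with D[i][0] = i, D[0][j] = j, and D[i][j] = D[i-1][j-1] if the characters match, else 1 + min(D[i-1][j], D[i][j-1], D[i-1][j-1]). Filling the table (rows: prefixes of 'iscncg', columns: prefixes of 'asccg'):
     ε  a  s  c  c  g
  ε  0  1  2  3  4  5
  i  1  1  2  3  4  5
  s  2  2  1  2  3  4
  c  3  3  2  1  2  3
  n  4  4  3  2  2  3
  c  5  5  4  3  2  3
  g  6  6  5  4  3  2
The bottom-right entry gives D[6][5] = 2, so no sequence of fewer than 2 edits works. Backtracking through the table gives one optimal edit sequence (2 edits):
  iscncg → ascncg (sub i→a @1)
  ascncg → asccg (del n @4)
Edit distance = 2.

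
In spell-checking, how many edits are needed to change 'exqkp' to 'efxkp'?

Let D[i][j] be the edit distance between the first i characters of 'exqkp' and the first j characters of 'efxkp', with D[i][0] = i, D[0][j] = j, and D[i][j] = D[i-1][j-1] if the characters match, else 1 + min(D[i-1][j], D[i][j-1], D[i-1][j-1]). Filling the table (rows: prefixes of 'exqkp', columns: prefixes of 'efxkp'):
     ε  e  f  x  k  p
  ε  0  1  2  3  4  5
  e  1  0  1  2  3  4
  x  2  1  1  1  2  3
  q  3  2  2  2  2  3
  k  4  3  3  3  2  3
  p  5  4  4  4  3  2
The bottom-right entry gives D[5][5] = 2, so no sequence of fewer than 2 edits works. Backtracking through the table gives one optimal edit sequence (2 edits):
  exqkp → efqkp (sub x→f @2)
  efqkp → efxkp (sub q→x @3)
Edit distance = 2.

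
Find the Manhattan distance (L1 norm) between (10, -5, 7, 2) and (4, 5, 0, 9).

Σ|x_i - y_i| = |10 - 4| + |-5 - 5| + |7 - 0| + |2 - 9| = 6 + 10 + 7 + 7 = 30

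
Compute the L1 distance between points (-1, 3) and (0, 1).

Σ|x_i - y_i| = |-1 - 0| + |3 - 1| = 1 + 2 = 3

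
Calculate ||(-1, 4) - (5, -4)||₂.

√(Σ(x_i - y_i)²) = √((-1 - 5)² + (4 - (-4))²)
= √((-6)² + 8²) = √(36 + 64) = √100 = 10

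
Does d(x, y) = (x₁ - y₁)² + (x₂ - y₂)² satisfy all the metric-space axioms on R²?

No. The squared Euclidean distance fails the triangle inequality. Counterexample: x = (0, 0), y = (5, 2), z = (10, 4). d(x,z) = 10² + 4² = 116, but d(x,y) + d(y,z) = (5² + 2²) + (5² + 2²) = 29 + 29 = 58. Since 116 > 58, the triangle inequality is violated. (Note: √d, the ordinary Euclidean distance, IS a metric.)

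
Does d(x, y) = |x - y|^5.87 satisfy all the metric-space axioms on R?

No. d(x,y) = |x-y|^5.87 fails the triangle inequality since p = 5.87 > 1. Counterexample: x = 3, y = 6, z = 10. d(x,z) = |3 - 10|^5.87 = 7^5.87 ≈ 91353.5639, but d(x,y) + d(y,z) = 3^5.87 + 4^5.87 ≈ 631.9777 + 3420.5201 = 4052.4978. Since 91353.5639 > 4052.4978, the triangle inequality is violated.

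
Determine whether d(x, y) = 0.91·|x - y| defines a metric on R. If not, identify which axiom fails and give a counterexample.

Yes. Since |x - y| is a metric on R and 0.91 > 0, the positive scalar multiple 0.91·|x - y| is also a metric: scaling by a positive constant preserves non-negativity, identity (d=0 ⟺ |x-y|=0 ⟺ x=y), symmetry, and the triangle inequality.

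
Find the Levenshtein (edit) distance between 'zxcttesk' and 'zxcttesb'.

Let D[i][j] be the edit distance between the first i characters of 'zxcttesk' and the first j characters of 'zxcttesb', with D[i][0] = i, D[0][j] = j, and D[i][j] = D[i-1][j-1] if the characters match, else 1 + min(D[i-1][j], D[i][j-1], D[i-1][j-1]). Filling the table (rows: prefixes of 'zxcttesk', columns: prefixes of 'zxcttesb'):
     ε  z  x  c  t  t  e  s  b
  ε  0  1  2  3  4  5  6  7  8
  z  1  0  1  2  3  4  5  6  7
  x  2  1  0  1  2  3  4  5  6
  c  3  2  1  0  1  2  3  4  5
  t  4  3  2  1  0  1  2  3  4
  t  5  4  3  2  1  0  1  2  3
  e  6  5  4  3  2  1  0  1  2
  s  7  6  5  4  3  2  1  0  1
  k  8  7  6  5  4  3  2  1  1
The bottom-right entry gives D[8][8] = 1, so no sequence of fewer than 1 edit works. Backtracking through the table gives one optimal edit sequence (1 edit):
  zxcttesk → zxcttesb (sub k→b @8)
Edit distance = 1.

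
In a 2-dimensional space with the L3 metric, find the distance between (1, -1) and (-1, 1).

(Σ|x_i - y_i|^3)^(1/3) = (|1 - (-1)|^3 + |-1 - 1|^3)^(1/3)
= (2^3 + 2^3)^(1/3) = (8 + 8)^(1/3) = (16)^(1/3) ≈ 2.5198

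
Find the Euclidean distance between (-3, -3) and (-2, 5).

√(Σ(x_i - y_i)²) = √((-3 - (-2))² + (-3 - 5)²)
= √((-1)² + (-8)²) = √(1 + 64) = √65 ≈ 8.0623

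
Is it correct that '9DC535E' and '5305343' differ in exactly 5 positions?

Differing positions: 1, 2, 3, 6, 7. Hamming distance = 5, so the claim is true.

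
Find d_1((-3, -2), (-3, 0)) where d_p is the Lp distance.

Σ|x_i - y_i| = |-3 - (-3)| + |-2 - 0| = 0 + 2 = 2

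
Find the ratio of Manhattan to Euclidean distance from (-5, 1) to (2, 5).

L1 = |-5 - 2| + |1 - 5| = 7 + 4 = 11
L2 = √(7² + 4²) = √65 ≈ 8.0623
L1 ≥ L2 always (equality iff movement is along one axis); L1 > L2 here.
Ratio L1/L2 = 11/√65 ≈ 1.3644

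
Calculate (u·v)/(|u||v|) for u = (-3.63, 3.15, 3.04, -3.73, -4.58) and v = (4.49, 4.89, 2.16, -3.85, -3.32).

With u = (-3.63, 3.15, 3.04, -3.73, -4.58), v = (4.49, 4.89, 2.16, -3.85, -3.32):
u·v = (-3.63)·4.49 + 3.15·4.89 + 3.04·2.16 + (-3.73)·(-3.85) + (-4.58)·(-3.32) = (-16.2987) + 15.4035 + 6.5664 + 14.3605 + 15.2056 = 35.2373.
|u| = √((-3.63)² + 3.15² + 3.04² + (-3.73)² + (-4.58)²) = √(13.1769 + 9.9225 + 9.2416 + 13.9129 + 20.9764) = √67.2303, |v| = √(4.49² + 4.89² + 2.16² + (-3.85)² + (-3.32)²) = √(20.1601 + 23.9121 + 4.6656 + 14.8225 + 11.0224) = √74.5827.
cos θ = (u·v)/(|u||v|) = 35.2373/(√67.2303·√74.5827) ≈ 0.4976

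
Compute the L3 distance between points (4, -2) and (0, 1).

(Σ|x_i - y_i|^3)^(1/3) = (|4 - 0|^3 + |-2 - 1|^3)^(1/3)
= (4^3 + 3^3)^(1/3) = (64 + 27)^(1/3) = (91)^(1/3) ≈ 4.4979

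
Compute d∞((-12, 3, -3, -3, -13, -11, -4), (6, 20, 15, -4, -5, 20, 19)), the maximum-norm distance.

max(|x_i - y_i|) = max(|-12 - 6|, |3 - 20|, |-3 - 15|, |-3 - (-4)|, |-13 - (-5)|, |-11 - 20|, |-4 - 19|) = max(18, 17, 18, 1, 8, 31, 23) = 31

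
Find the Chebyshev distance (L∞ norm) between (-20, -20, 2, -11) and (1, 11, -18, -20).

max(|x_i - y_i|) = max(|-20 - 1|, |-20 - 11|, |2 - (-18)|, |-11 - (-20)|) = max(21, 31, 20, 9) = 31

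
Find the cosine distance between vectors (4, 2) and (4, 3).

With u = (4, 2), v = (4, 3):
u·v = 4·4 + 2·3 = 16 + 6 = 22.
|u| = √(4² + 2²) = √20, |v| = √(4² + 3²) = √25, so |u||v| = √(20·25) = √500.
cos θ = (u·v)/(|u||v|) = 22/√500 ≈ 0.9839
Cosine distance = 1 - cos θ ≈ 1 - 0.9839 = 0.0161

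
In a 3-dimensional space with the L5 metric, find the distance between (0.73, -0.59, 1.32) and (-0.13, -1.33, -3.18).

(Σ|x_i - y_i|^5)^(1/5) = (|0.73 - (-0.13)|^5 + |-0.59 - (-1.33)|^5 + |1.32 - (-3.18)|^5)^(1/5)
= (0.86^5 + 0.74^5 + 4.5^5)^(1/5) ≈ (0.4704 + 0.2219 + 1845.2812)^(1/5) = (1845.9735)^(1/5) ≈ 4.5003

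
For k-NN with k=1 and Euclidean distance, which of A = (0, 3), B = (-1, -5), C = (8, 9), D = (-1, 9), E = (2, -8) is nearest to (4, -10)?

Distances: d(A) ≈ 13.6015, d(B) ≈ 7.0711, d(C) ≈ 19.4165, d(D) ≈ 19.6469, d(E) ≈ 2.8284. Nearest: E = (2, -8) with distance 2.8284.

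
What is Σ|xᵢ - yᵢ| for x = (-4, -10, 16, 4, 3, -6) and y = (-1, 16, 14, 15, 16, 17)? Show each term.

Σ|x_i - y_i| = |-4 - (-1)| + |-10 - 16| + |16 - 14| + |4 - 15| + |3 - 16| + |-6 - 17| = 3 + 26 + 2 + 11 + 13 + 23 = 78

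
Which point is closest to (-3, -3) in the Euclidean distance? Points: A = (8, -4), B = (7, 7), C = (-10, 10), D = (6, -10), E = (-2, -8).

Distances: d(A) ≈ 11.0454, d(B) ≈ 14.1421, d(C) ≈ 14.7648, d(D) ≈ 11.4018, d(E) ≈ 5.099. Nearest: E = (-2, -8) with distance 5.099.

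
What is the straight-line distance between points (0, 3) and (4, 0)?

√(Σ(x_i - y_i)²) = √((0 - 4)² + (3 - 0)²)
= √((-4)² + 3²) = √(16 + 9) = √25 = 5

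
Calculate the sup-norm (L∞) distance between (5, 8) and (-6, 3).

max(|x_i - y_i|) = max(|5 - (-6)|, |8 - 3|) = max(11, 5) = 11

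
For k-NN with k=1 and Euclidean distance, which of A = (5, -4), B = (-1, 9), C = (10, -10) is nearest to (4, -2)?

Distances: d(A) ≈ 2.2361, d(B) ≈ 12.083, d(C) = 10. Nearest: A = (5, -4) with distance 2.2361.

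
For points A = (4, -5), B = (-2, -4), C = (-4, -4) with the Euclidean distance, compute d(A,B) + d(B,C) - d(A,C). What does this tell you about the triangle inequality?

d(A,B) = √(6² + 1²) = √37 ≈ 6.0828, d(B,C) = √(2² + 0²) = √4 = 2, d(A,C) = √(8² + 1²) = √65 ≈ 8.0623.
d(A,B) + d(B,C) - d(A,C) = 6.0828 + 2 - 8.0623 = 8.0828 - 8.0623 = 0.0205 (to 4 decimal places). This is ≥ 0, so the triangle inequality holds for these points.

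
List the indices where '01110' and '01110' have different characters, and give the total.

Differing positions: none. Hamming distance = 0.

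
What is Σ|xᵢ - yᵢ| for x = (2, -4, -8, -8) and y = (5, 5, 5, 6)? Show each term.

Σ|x_i - y_i| = |2 - 5| + |-4 - 5| + |-8 - 5| + |-8 - 6| = 3 + 9 + 13 + 14 = 39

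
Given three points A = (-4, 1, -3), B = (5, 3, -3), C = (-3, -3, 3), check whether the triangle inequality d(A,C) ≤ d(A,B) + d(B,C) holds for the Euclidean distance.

d(A,B) = √(9² + 2² + 0²) = √85 ≈ 9.2195, d(B,C) = √(8² + 6² + 6²) = √136 ≈ 11.6619, d(A,C) = √(1² + 4² + 6²) = √53 ≈ 7.2801.
d(A,C) ≈ 7.2801 ≤ 9.2195 + 11.6619 = 20.8814. Triangle inequality is satisfied.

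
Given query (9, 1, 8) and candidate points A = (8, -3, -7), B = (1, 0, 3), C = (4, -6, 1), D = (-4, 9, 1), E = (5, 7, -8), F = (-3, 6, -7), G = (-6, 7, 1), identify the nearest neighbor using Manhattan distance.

Distances: d(A) = 20, d(B) = 14, d(C) = 19, d(D) = 28, d(E) = 26, d(F) = 32, d(G) = 28. Nearest: B = (1, 0, 3) with distance 14.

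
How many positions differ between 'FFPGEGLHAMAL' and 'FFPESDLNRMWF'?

Differing positions: 4, 5, 6, 8, 9, 11, 12. Hamming distance = 7.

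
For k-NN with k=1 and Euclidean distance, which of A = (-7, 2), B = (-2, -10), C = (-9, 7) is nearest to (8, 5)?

Distances: d(A) ≈ 15.2971, d(B) ≈ 18.0278, d(C) ≈ 17.1172. Nearest: A = (-7, 2) with distance 15.2971.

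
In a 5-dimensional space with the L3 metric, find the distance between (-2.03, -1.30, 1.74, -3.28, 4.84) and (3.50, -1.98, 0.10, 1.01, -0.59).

(Σ|x_i - y_i|^3)^(1/3) = (|-2.03 - 3.5|^3 + |-1.3 - (-1.98)|^3 + |1.74 - 0.1|^3 + |-3.28 - 1.01|^3 + |4.84 - (-0.59)|^3)^(1/3)
= (5.53^3 + 0.68^3 + 1.64^3 + 4.29^3 + 5.43^3)^(1/3) ≈ (169.1124 + 0.3144 + 4.4109 + 78.9536 + 160.103)^(1/3) = (412.8943)^(1/3) ≈ 7.4464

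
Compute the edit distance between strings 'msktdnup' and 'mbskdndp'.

Let D[i][j] be the edit distance between the first i characters of 'msktdnup' and the first j characters of 'mbskdndp', with D[i][0] = i, D[0][j] = j, and D[i][j] = D[i-1][j-1] if the characters match, else 1 + min(D[i-1][j], D[i][j-1], D[i-1][j-1]). Filling the table (rows: prefixes of 'msktdnup', columns: prefixes of 'mbskdndp'):
     ε  m  b  s  k  d  n  d  p
  ε  0  1  2  3  4  5  6  7  8
  m  1  0  1  2  3  4  5  6  7
  s  2  1  1  1  2  3  4  5  6
  k  3  2  2  2  1  2  3  4  5
  t  4  3  3  3  2  2  3  4  5
  d  5  4  4  4  3  2  3  3  4
  n  6  5  5  5  4  3  2  3  4
  u  7  6  6  6  5  4  3  3  4
  p  8  7  7  7  6  5  4  4  3
The bottom-right entry gives D[8][8] = 3, so no sequence of fewer than 3 edits works. Backtracking through the table gives one optimal edit sequence (3 edits):
  msktdnup → mbsktdnup (ins b @2)
  mbsktdnup → mbskdnup (del t @5)
  mbskdnup → mbskdndp (sub u→d @7)
Edit distance = 3.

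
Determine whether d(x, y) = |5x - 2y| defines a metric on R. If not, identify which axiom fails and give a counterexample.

No. d fails symmetry: d(7, 3) = |5·7 - 2·3| = |29| = 29, but d(3, 7) = |5·3 - 2·7| = |1| = 1. Since 29 ≠ 1, d(x,y) ≠ d(y,x) in general.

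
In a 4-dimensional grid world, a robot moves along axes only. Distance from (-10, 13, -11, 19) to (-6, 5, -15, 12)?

Σ|x_i - y_i| = |-10 - (-6)| + |13 - 5| + |-11 - (-15)| + |19 - 12| = 4 + 8 + 4 + 7 = 23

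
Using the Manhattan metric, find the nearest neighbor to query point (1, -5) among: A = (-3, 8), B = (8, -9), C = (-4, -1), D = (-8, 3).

Distances: d(A) = 17, d(B) = 11, d(C) = 9, d(D) = 17. Nearest: C = (-4, -1) with distance 9.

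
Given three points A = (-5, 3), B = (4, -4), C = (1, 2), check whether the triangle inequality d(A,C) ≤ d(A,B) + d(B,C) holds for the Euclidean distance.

d(A,B) = √(9² + 7²) = √130 ≈ 11.4018, d(B,C) = √(3² + 6²) = √45 ≈ 6.7082, d(A,C) = √(6² + 1²) = √37 ≈ 6.0828.
d(A,C) ≈ 6.0828 ≤ 11.4018 + 6.7082 = 18.11. Triangle inequality is satisfied.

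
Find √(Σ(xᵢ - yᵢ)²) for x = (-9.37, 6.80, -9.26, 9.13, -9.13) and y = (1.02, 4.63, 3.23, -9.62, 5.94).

√(Σ(x_i - y_i)²) = √((-9.37 - 1.02)² + (6.8 - 4.63)² + (-9.26 - 3.23)² + (9.13 - (-9.62))² + (-9.13 - 5.94)²)
= √((-10.39)² + 2.17² + (-12.49)² + 18.75² + (-15.07)²) = √(107.9521 + 4.7089 + 156.0001 + 351.5625 + 227.1049) = √847.3285 ≈ 29.1089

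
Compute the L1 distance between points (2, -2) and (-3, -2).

Σ|x_i - y_i| = |2 - (-3)| + |-2 - (-2)| = 5 + 0 = 5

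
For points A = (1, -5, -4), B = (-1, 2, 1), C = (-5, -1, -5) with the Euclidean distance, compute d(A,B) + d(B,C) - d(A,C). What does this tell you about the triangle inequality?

d(A,B) = √(2² + 7² + 5²) = √78 ≈ 8.8318, d(B,C) = √(4² + 3² + 6²) = √61 ≈ 7.8102, d(A,C) = √(6² + 4² + 1²) = √53 ≈ 7.2801.
d(A,B) + d(B,C) - d(A,C) = 8.8318 + 7.8102 - 7.2801 = 16.642 - 7.2801 = 9.3619 (to 4 decimal places). This is ≥ 0, so the triangle inequality holds for these points.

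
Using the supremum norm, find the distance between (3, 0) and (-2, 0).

max(|x_i - y_i|) = max(|3 - (-2)|, |0 - 0|) = max(5, 0) = 5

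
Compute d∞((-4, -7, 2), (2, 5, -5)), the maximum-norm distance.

max(|x_i - y_i|) = max(|-4 - 2|, |-7 - 5|, |2 - (-5)|) = max(6, 12, 7) = 12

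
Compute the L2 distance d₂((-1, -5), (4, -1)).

√(Σ(x_i - y_i)²) = √((-1 - 4)² + (-5 - (-1))²)
= √((-5)² + (-4)²) = √(25 + 16) = √41 ≈ 6.4031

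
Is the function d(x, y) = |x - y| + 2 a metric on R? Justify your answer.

No. d fails identity of indiscernibles (specifically d(x,x) = 0): d(6, 6) = |6 - 6| + 2 = 0 + 2 = 2 ≠ 0.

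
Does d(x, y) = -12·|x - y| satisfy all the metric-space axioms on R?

No. With c = -12 < 0, d fails non-negativity: d(8, 12) = -12·|8 - 12| = -12·4 = -48 < 0.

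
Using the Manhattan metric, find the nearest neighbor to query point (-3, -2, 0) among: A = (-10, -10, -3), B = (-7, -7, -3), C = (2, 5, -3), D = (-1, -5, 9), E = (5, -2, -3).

Distances: d(A) = 18, d(B) = 12, d(C) = 15, d(D) = 14, d(E) = 11. Nearest: E = (5, -2, -3) with distance 11.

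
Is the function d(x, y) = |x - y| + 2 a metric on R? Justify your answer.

No. d fails identity of indiscernibles (specifically d(x,x) = 0): d(7, 7) = |7 - 7| + 2 = 0 + 2 = 2 ≠ 0.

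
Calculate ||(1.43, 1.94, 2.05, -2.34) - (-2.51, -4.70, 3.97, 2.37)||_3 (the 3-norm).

(Σ|x_i - y_i|^3)^(1/3) = (|1.43 - (-2.51)|^3 + |1.94 - (-4.7)|^3 + |2.05 - 3.97|^3 + |-2.34 - 2.37|^3)^(1/3)
= (3.94^3 + 6.64^3 + 1.92^3 + 4.71^3)^(1/3) ≈ (61.163 + 292.7549 + 7.0779 + 104.4871)^(1/3) = (465.4829)^(1/3) ≈ 7.75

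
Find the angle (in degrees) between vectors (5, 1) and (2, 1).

With u = (5, 1), v = (2, 1):
u·v = 5·2 + 1·1 = 10 + 1 = 11.
|u| = √(5² + 1²) = √26, |v| = √(2² + 1²) = √5, so |u||v| = √(26·5) = √130.
cos θ = (u·v)/(|u||v|) = 11/√130 ≈ 0.964764
θ = arccos(0.964764) ≈ 15.26°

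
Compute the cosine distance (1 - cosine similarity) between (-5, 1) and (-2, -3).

With u = (-5, 1), v = (-2, -3):
u·v = (-5)·(-2) + 1·(-3) = 10 + (-3) = 7.
|u| = √((-5)² + 1²) = √26, |v| = √((-2)² + (-3)²) = √13, so |u||v| = √(26·13) = √338.
cos θ = (u·v)/(|u||v|) = 7/√338 ≈ 0.3807
Cosine distance = 1 - cos θ ≈ 1 - 0.3807 = 0.6193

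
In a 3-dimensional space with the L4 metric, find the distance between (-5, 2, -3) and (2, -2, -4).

(Σ|x_i - y_i|^4)^(1/4) = (|-5 - 2|^4 + |2 - (-2)|^4 + |-3 - (-4)|^4)^(1/4)
= (7^4 + 4^4 + 1^4)^(1/4) = (2401 + 256 + 1)^(1/4) = (2658)^(1/4) ≈ 7.1802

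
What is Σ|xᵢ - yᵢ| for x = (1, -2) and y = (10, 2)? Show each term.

Σ|x_i - y_i| = |1 - 10| + |-2 - 2| = 9 + 4 = 13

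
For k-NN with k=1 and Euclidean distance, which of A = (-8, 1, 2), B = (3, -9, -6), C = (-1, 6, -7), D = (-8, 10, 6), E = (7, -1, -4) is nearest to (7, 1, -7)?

Distances: d(A) ≈ 17.4929, d(B) ≈ 10.8167, d(C) ≈ 9.434, d(D) ≈ 21.7945, d(E) ≈ 3.6056. Nearest: E = (7, -1, -4) with distance 3.6056.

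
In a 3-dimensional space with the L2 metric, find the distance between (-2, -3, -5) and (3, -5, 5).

(Σ|x_i - y_i|^2)^(1/2) = (|-2 - 3|^2 + |-3 - (-5)|^2 + |-5 - 5|^2)^(1/2)
= (5^2 + 2^2 + 10^2)^(1/2) = (25 + 4 + 100)^(1/2) = (129)^(1/2) ≈ 11.3578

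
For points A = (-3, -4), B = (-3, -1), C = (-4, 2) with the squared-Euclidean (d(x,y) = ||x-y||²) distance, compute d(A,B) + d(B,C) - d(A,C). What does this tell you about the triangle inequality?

d(A,B) = 0² + 3² = 9, d(B,C) = 1² + 3² = 10, d(A,C) = 1² + 6² = 37.
d(A,B) + d(B,C) - d(A,C) = 9 + 10 - 37 = 19 - 37 = -18. This is < 0, so the triangle inequality FAILS for these points (squared-Euclidean is not a metric).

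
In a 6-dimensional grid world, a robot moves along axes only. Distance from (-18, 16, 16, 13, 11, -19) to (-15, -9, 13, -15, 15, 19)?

Σ|x_i - y_i| = |-18 - (-15)| + |16 - (-9)| + |16 - 13| + |13 - (-15)| + |11 - 15| + |-19 - 19| = 3 + 25 + 3 + 28 + 4 + 38 = 101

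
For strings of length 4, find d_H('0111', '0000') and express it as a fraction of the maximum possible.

Differing positions: 2, 3, 4. Hamming distance = 3. The maximum possible Hamming distance for length-4 strings is 4, so d_H/4 = 3/4 = 0.75.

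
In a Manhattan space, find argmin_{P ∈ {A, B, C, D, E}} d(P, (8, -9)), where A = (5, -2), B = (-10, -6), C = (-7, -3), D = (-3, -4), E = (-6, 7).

Distances: d(A) = 10, d(B) = 21, d(C) = 21, d(D) = 16, d(E) = 30. Nearest: A = (5, -2) with distance 10.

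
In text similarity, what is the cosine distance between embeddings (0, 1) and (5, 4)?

With u = (0, 1), v = (5, 4):
u·v = 0·5 + 1·4 = 0 + 4 = 4.
|u| = √(0² + 1²) = √1, |v| = √(5² + 4²) = √41, so |u||v| = √(1·41) = √41.
cos θ = (u·v)/(|u||v|) = 4/√41 ≈ 0.6247
Cosine distance = 1 - cos θ ≈ 1 - 0.6247 = 0.3753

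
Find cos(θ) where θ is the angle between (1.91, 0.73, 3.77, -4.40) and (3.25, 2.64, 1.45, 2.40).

With u = (1.91, 0.73, 3.77, -4.40), v = (3.25, 2.64, 1.45, 2.40):
u·v = 1.91·3.25 + 0.73·2.64 + 3.77·1.45 + (-4.4)·2.4 = 6.2075 + 1.9272 + 5.4665 + (-10.56) = 3.0412.
|u| = √(1.91² + 0.73² + 3.77² + (-4.4)²) = √(3.6481 + 0.5329 + 14.2129 + 19.36) = √37.7539, |v| = √(3.25² + 2.64² + 1.45² + 2.4²) = √(10.5625 + 6.9696 + 2.1025 + 5.76) = √25.3946.
cos θ = (u·v)/(|u||v|) = 3.0412/(√37.7539·√25.3946) ≈ 0.0982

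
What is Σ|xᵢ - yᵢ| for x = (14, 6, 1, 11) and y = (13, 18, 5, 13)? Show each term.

Σ|x_i - y_i| = |14 - 13| + |6 - 18| + |1 - 5| + |11 - 13| = 1 + 12 + 4 + 2 = 19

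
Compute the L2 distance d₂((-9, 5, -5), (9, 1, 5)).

√(Σ(x_i - y_i)²) = √((-9 - 9)² + (5 - 1)² + (-5 - 5)²)
= √((-18)² + 4² + (-10)²) = √(324 + 16 + 100) = √440 ≈ 20.9762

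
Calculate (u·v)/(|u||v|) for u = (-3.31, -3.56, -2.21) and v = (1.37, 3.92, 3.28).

With u = (-3.31, -3.56, -2.21), v = (1.37, 3.92, 3.28):
u·v = (-3.31)·1.37 + (-3.56)·3.92 + (-2.21)·3.28 = (-4.5347) + (-13.9552) + (-7.2488) = -25.7387.
|u| = √((-3.31)² + (-3.56)² + (-2.21)²) = √(10.9561 + 12.6736 + 4.8841) = √28.5138, |v| = √(1.37² + 3.92² + 3.28²) = √(1.8769 + 15.3664 + 10.7584) = √28.0017.
cos θ = (u·v)/(|u||v|) = -25.7387/(√28.5138·√28.0017) ≈ -0.9109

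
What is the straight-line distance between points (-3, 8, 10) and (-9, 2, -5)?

√(Σ(x_i - y_i)²) = √((-3 - (-9))² + (8 - 2)² + (10 - (-5))²)
= √(6² + 6² + 15²) = √(36 + 36 + 225) = √297 ≈ 17.2337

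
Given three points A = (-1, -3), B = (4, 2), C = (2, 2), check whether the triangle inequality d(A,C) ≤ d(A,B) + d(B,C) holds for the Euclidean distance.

d(A,B) = √(5² + 5²) = √50 ≈ 7.0711, d(B,C) = √(2² + 0²) = √4 = 2, d(A,C) = √(3² + 5²) = √34 ≈ 5.831.
d(A,C) ≈ 5.831 ≤ 7.0711 + 2 = 9.0711. Triangle inequality is satisfied.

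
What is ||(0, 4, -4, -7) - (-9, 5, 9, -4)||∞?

max(|x_i - y_i|) = max(|0 - (-9)|, |4 - 5|, |-4 - 9|, |-7 - (-4)|) = max(9, 1, 13, 3) = 13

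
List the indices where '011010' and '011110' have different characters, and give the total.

Differing positions: 4. Hamming distance = 1.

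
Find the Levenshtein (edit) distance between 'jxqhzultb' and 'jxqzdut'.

Let D[i][j] be the edit distance between the first i characters of 'jxqhzultb' and the first j characters of 'jxqzdut', with D[i][0] = i, D[0][j] = j, and D[i][j] = D[i-1][j-1] if the characters match, else 1 + min(D[i-1][j], D[i][j-1], D[i-1][j-1]). Filling the table (rows: prefixes of 'jxqhzultb', columns: prefixes of 'jxqzdut'):
     ε  j  x  q  z  d  u  t
  ε  0  1  2  3  4  5  6  7
  j  1  0  1  2  3  4  5  6
  x  2  1  0  1  2  3  4  5
  q  3  2  1  0  1  2  3  4
  h  4  3  2  1  1  2  3  4
  z  5  4  3  2  1  2  3  4
  u  6  5  4  3  2  2  2  3
  l  7  6  5  4  3  3  3  3
  t  8  7  6  5  4  4  4  3
  b  9  8  7  6  5  5  5  4
The bottom-right entry gives D[9][7] = 4, so no sequence of fewer than 4 edits works. Backtracking through the table gives one optimal edit sequence (4 edits):
  jxqhzultb → jxqzultb (del h @4)
  jxqzultb → jxqzdltb (sub u→d @5)
  jxqzdltb → jxqzdutb (sub l→u @6)
  jxqzdutb → jxqzdut (del b @8)
Edit distance = 4.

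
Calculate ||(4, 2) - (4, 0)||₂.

√(Σ(x_i - y_i)²) = √((4 - 4)² + (2 - 0)²)
= √(0² + 2²) = √(0 + 4) = √4 = 2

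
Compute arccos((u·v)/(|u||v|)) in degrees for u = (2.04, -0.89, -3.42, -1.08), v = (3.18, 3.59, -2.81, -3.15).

With u = (2.04, -0.89, -3.42, -1.08), v = (3.18, 3.59, -2.81, -3.15):
u·v = 2.04·3.18 + (-0.89)·3.59 + (-3.42)·(-2.81) + (-1.08)·(-3.15) = 6.4872 + (-3.1951) + 9.6102 + 3.402 = 16.3043.
|u| = √(2.04² + (-0.89)² + (-3.42)² + (-1.08)²) = √(4.1616 + 0.7921 + 11.6964 + 1.1664) = √17.8165, |v| = √(3.18² + 3.59² + (-2.81)² + (-3.15)²) = √(10.1124 + 12.8881 + 7.8961 + 9.9225) = √40.8191.
cos θ = (u·v)/(|u||v|) = 16.3043/(√17.8165·√40.8191) ≈ 0.604588
θ = arccos(0.604588) ≈ 52.8°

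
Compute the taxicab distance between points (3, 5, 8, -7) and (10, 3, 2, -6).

Σ|x_i - y_i| = |3 - 10| + |5 - 3| + |8 - 2| + |-7 - (-6)| = 7 + 2 + 6 + 1 = 16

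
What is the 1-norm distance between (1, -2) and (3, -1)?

Σ|x_i - y_i| = |1 - 3| + |-2 - (-1)| = 2 + 1 = 3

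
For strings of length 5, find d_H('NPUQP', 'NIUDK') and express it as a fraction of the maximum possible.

Differing positions: 2, 4, 5. Hamming distance = 3. The maximum possible Hamming distance for length-5 strings is 5, so d_H/5 = 3/5 = 0.6.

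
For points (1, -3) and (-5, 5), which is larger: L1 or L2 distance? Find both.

L1 = |1 - (-5)| + |-3 - 5| = 6 + 8 = 14
L2 = √(6² + 8²) = √100 = 10
L1 ≥ L2 always (equality iff movement is along one axis); L1 > L2 here.
Ratio L1/L2 = 14/10 = 1.4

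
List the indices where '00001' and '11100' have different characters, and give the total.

Differing positions: 1, 2, 3, 5. Hamming distance = 4.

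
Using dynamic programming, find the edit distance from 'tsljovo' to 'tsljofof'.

Let D[i][j] be the edit distance between the first i characters of 'tsljovo' and the first j characters of 'tsljofof', with D[i][0] = i, D[0][j] = j, and D[i][j] = D[i-1][j-1] if the characters match, else 1 + min(D[i-1][j], D[i][j-1], D[i-1][j-1]). Filling the table (rows: prefixes of 'tsljovo', columns: prefixes of 'tsljofof'):
     ε  t  s  l  j  o  f  o  f
  ε  0  1  2  3  4  5  6  7  8
  t  1  0  1  2  3  4  5  6  7
  s  2  1  0  1  2  3  4  5  6
  l  3  2  1  0  1  2  3  4  5
  j  4  3  2  1  0  1  2  3  4
  o  5  4  3  2  1  0  1  2  3
  v  6  5  4  3  2  1  1  2  3
  o  7  6  5  4  3  2  2  1  2
The bottom-right entry gives D[7][8] = 2, so no sequence of fewer than 2 edits works. Backtracking through the table gives one optimal edit sequence (2 edits):
  tsljovo → tsljofo (sub v→f @6)
  tsljofo → tsljofof (ins f @8)
Edit distance = 2.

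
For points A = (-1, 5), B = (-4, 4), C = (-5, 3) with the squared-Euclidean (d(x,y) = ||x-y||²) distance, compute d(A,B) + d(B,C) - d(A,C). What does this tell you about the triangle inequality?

d(A,B) = 3² + 1² = 10, d(B,C) = 1² + 1² = 2, d(A,C) = 4² + 2² = 20.
d(A,B) + d(B,C) - d(A,C) = 10 + 2 - 20 = 12 - 20 = -8. This is < 0, so the triangle inequality FAILS for these points (squared-Euclidean is not a metric).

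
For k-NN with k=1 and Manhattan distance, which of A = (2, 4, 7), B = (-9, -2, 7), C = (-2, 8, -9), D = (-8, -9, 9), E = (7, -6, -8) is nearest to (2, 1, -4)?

Distances: d(A) = 14, d(B) = 25, d(C) = 16, d(D) = 33, d(E) = 16. Nearest: A = (2, 4, 7) with distance 14.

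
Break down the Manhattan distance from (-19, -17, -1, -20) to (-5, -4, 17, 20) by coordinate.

Σ|x_i - y_i| = |-19 - (-5)| + |-17 - (-4)| + |-1 - 17| + |-20 - 20| = 14 + 13 + 18 + 40 = 85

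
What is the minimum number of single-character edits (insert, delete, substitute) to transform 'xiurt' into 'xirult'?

Let D[i][j] be the edit distance between the first i characters of 'xiurt' and the first j characters of 'xirult', with D[i][0] = i, D[0][j] = j, and D[i][j] = D[i-1][j-1] if the characters match, else 1 + min(D[i-1][j], D[i][j-1], D[i-1][j-1]). Filling the table (rows: prefixes of 'xiurt', columns: prefixes of 'xirult'):
     ε  x  i  r  u  l  t
  ε  0  1  2  3  4  5  6
  x  1  0  1  2  3  4  5
  i  2  1  0  1  2  3  4
  u  3  2  1  1  1  2  3
  r  4  3  2  1  2  2  3
  t  5  4  3  2  2  3  2
The bottom-right entry gives D[5][6] = 2, so no sequence of fewer than 2 edits works. Backtracking through the table gives one optimal edit sequence (2 edits):
  xiurt → xirurt (ins r @3)
  xirurt → xirult (sub r→l @5)
Edit distance = 2.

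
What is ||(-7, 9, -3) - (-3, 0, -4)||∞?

max(|x_i - y_i|) = max(|-7 - (-3)|, |9 - 0|, |-3 - (-4)|) = max(4, 9, 1) = 9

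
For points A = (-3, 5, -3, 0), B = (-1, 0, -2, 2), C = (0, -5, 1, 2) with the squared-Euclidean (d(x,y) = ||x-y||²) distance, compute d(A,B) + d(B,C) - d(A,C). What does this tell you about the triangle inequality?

d(A,B) = 2² + 5² + 1² + 2² = 34, d(B,C) = 1² + 5² + 3² + 0² = 35, d(A,C) = 3² + 10² + 4² + 2² = 129.
d(A,B) + d(B,C) - d(A,C) = 34 + 35 - 129 = 69 - 129 = -60. This is < 0, so the triangle inequality FAILS for these points (squared-Euclidean is not a metric).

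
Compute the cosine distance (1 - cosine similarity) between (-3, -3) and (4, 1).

With u = (-3, -3), v = (4, 1):
u·v = (-3)·4 + (-3)·1 = (-12) + (-3) = -15.
|u| = √((-3)² + (-3)²) = √18, |v| = √(4² + 1²) = √17, so |u||v| = √(18·17) = √306.
cos θ = (u·v)/(|u||v|) = -15/√306 ≈ -0.8575
Cosine distance = 1 - cos θ ≈ 1 - (-0.8575) = 1.8575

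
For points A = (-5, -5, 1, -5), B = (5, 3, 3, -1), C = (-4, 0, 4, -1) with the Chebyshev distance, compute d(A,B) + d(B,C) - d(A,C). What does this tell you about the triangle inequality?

d(A,B) = max(10, 8, 2, 4) = 10, d(B,C) = max(9, 3, 1, 0) = 9, d(A,C) = max(1, 5, 3, 4) = 5.
d(A,B) + d(B,C) - d(A,C) = 10 + 9 - 5 = 19 - 5 = 14. This is ≥ 0, so the triangle inequality holds for these points.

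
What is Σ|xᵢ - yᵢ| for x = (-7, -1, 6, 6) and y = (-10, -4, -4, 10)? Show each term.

Σ|x_i - y_i| = |-7 - (-10)| + |-1 - (-4)| + |6 - (-4)| + |6 - 10| = 3 + 3 + 10 + 4 = 20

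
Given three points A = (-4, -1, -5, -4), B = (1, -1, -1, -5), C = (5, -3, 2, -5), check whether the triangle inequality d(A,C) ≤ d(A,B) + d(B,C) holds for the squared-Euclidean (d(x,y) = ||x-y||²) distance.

d(A,B) = 5² + 0² + 4² + 1² = 42, d(B,C) = 4² + 2² + 3² + 0² = 29, d(A,C) = 9² + 2² + 7² + 1² = 135.
d(A,C) = 135 > 42 + 29 = 71. Triangle inequality is VIOLATED. (Squared-Euclidean is not a metric — this is a counterexample.)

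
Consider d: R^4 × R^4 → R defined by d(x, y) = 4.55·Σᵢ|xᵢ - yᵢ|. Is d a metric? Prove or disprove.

Yes. The L1 (Manhattan) norm induces a metric on R^4, and multiplying a metric by a positive constant 4.55 > 0 preserves all four axioms: non-negativity (4.55·||x-y|| ≥ 0), identity (4.55·||x-y|| = 0 ⟺ ||x-y|| = 0 ⟺ x = y), symmetry (||x-y|| = ||y-x||), and the triangle inequality (4.55·||x-z|| ≤ 4.55·||x-y|| + 4.55·||y-z||). So d is a metric.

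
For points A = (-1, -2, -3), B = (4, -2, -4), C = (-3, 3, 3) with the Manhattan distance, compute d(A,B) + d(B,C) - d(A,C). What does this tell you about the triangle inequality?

d(A,B) = 5 + 0 + 1 = 6, d(B,C) = 7 + 5 + 7 = 19, d(A,C) = 2 + 5 + 6 = 13.
d(A,B) + d(B,C) - d(A,C) = 6 + 19 - 13 = 25 - 13 = 12. This is ≥ 0, so the triangle inequality holds for these points.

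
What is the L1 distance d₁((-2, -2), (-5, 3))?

Σ|x_i - y_i| = |-2 - (-5)| + |-2 - 3| = 3 + 5 = 8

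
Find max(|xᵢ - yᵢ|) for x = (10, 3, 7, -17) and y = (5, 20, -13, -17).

max(|x_i - y_i|) = max(|10 - 5|, |3 - 20|, |7 - (-13)|, |-17 - (-17)|) = max(5, 17, 20, 0) = 20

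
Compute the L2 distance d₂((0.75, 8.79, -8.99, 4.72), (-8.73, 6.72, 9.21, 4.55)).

√(Σ(x_i - y_i)²) = √((0.75 - (-8.73))² + (8.79 - 6.72)² + (-8.99 - 9.21)² + (4.72 - 4.55)²)
= √(9.48² + 2.07² + (-18.2)² + 0.17²) = √(89.8704 + 4.2849 + 331.24 + 0.0289) = √425.4242 ≈ 20.6258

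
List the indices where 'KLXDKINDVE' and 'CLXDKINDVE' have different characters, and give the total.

Differing positions: 1. Hamming distance = 1.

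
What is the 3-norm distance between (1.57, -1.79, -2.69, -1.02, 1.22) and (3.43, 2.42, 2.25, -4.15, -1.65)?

(Σ|x_i - y_i|^3)^(1/3) = (|1.57 - 3.43|^3 + |-1.79 - 2.42|^3 + |-2.69 - 2.25|^3 + |-1.02 - (-4.15)|^3 + |1.22 - (-1.65)|^3)^(1/3)
= (1.86^3 + 4.21^3 + 4.94^3 + 3.13^3 + 2.87^3)^(1/3) ≈ (6.4349 + 74.6185 + 120.5538 + 30.6643 + 23.6399)^(1/3) = (255.9114)^(1/3) ≈ 6.3489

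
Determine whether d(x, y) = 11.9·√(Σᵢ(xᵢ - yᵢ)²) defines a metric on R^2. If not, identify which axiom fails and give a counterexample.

Yes. The L2 (Euclidean) norm induces a metric on R^2, and multiplying a metric by a positive constant 11.9 > 0 preserves all four axioms: non-negativity (11.9·||x-y|| ≥ 0), identity (11.9·||x-y|| = 0 ⟺ ||x-y|| = 0 ⟺ x = y), symmetry (||x-y|| = ||y-x||), and the triangle inequality (11.9·||x-z|| ≤ 11.9·||x-y|| + 11.9·||y-z||). So d is a metric.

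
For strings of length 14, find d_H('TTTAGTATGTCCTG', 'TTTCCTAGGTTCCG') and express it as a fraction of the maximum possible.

Differing positions: 4, 5, 8, 11, 13. Hamming distance = 5. The maximum possible Hamming distance for length-14 strings is 14, so d_H/14 = 5/14 ≈ 0.3571.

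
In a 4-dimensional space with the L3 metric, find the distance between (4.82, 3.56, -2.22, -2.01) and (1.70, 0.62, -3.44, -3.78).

(Σ|x_i - y_i|^3)^(1/3) = (|4.82 - 1.7|^3 + |3.56 - 0.62|^3 + |-2.22 - (-3.44)|^3 + |-2.01 - (-3.78)|^3)^(1/3)
= (3.12^3 + 2.94^3 + 1.22^3 + 1.77^3)^(1/3) ≈ (30.3713 + 25.4122 + 1.8158 + 5.5452)^(1/3) = (63.1445)^(1/3) ≈ 3.9821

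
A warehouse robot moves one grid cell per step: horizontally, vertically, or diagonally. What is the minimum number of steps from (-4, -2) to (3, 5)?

max(|x_i - y_i|) = max(|-4 - 3|, |-2 - 5|) = max(7, 7) = 7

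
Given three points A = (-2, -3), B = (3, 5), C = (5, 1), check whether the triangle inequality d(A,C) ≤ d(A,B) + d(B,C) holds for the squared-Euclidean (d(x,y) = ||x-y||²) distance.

d(A,B) = 5² + 8² = 89, d(B,C) = 2² + 4² = 20, d(A,C) = 7² + 4² = 65.
d(A,C) = 65 ≤ 89 + 20 = 109. Triangle inequality is satisfied.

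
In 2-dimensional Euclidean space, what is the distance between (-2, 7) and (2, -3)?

√(Σ(x_i - y_i)²) = √((-2 - 2)² + (7 - (-3))²)
= √((-4)² + 10²) = √(16 + 100) = √116 ≈ 10.7703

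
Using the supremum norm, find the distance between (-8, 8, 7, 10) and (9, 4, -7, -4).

max(|x_i - y_i|) = max(|-8 - 9|, |8 - 4|, |7 - (-7)|, |10 - (-4)|) = max(17, 4, 14, 14) = 17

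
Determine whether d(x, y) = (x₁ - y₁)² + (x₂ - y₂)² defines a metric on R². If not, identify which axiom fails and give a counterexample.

No. The squared Euclidean distance fails the triangle inequality. Counterexample: x = (0, 0), y = (4, 5), z = (8, 10). d(x,z) = 8² + 10² = 164, but d(x,y) + d(y,z) = (4² + 5²) + (4² + 5²) = 41 + 41 = 82. Since 164 > 82, the triangle inequality is violated. (Note: √d, the ordinary Euclidean distance, IS a metric.)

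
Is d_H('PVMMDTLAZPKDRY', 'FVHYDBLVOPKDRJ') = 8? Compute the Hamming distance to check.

Differing positions: 1, 3, 4, 6, 8, 9, 14. Hamming distance = 7, so the claim that d_H = 8 is false.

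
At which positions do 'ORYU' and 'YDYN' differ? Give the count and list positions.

Differing positions: 1, 2, 4. Hamming distance = 3.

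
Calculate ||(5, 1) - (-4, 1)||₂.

√(Σ(x_i - y_i)²) = √((5 - (-4))² + (1 - 1)²)
= √(9² + 0²) = √(81 + 0) = √81 = 9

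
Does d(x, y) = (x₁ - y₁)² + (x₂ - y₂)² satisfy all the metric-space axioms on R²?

No. The squared Euclidean distance fails the triangle inequality. Counterexample: x = (0, 0), y = (4, 3), z = (8, 6). d(x,z) = 8² + 6² = 100, but d(x,y) + d(y,z) = (4² + 3²) + (4² + 3²) = 25 + 25 = 50. Since 100 > 50, the triangle inequality is violated. (Note: √d, the ordinary Euclidean distance, IS a metric.)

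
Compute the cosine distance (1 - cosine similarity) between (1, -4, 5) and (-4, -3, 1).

With u = (1, -4, 5), v = (-4, -3, 1):
u·v = 1·(-4) + (-4)·(-3) + 5·1 = (-4) + 12 + 5 = 13.
|u| = √(1² + (-4)² + 5²) = √42, |v| = √((-4)² + (-3)² + 1²) = √26, so |u||v| = √(42·26) = √1092.
cos θ = (u·v)/(|u||v|) = 13/√1092 ≈ 0.3934
Cosine distance = 1 - cos θ ≈ 1 - 0.3934 = 0.6066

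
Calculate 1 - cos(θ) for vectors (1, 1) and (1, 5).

With u = (1, 1), v = (1, 5):
u·v = 1·1 + 1·5 = 1 + 5 = 6.
|u| = √(1² + 1²) = √2, |v| = √(1² + 5²) = √26, so |u||v| = √(2·26) = √52.
cos θ = (u·v)/(|u||v|) = 6/√52 ≈ 0.8321
Cosine distance = 1 - cos θ ≈ 1 - 0.8321 = 0.1679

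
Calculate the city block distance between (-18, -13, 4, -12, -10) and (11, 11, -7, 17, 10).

Σ|x_i - y_i| = |-18 - 11| + |-13 - 11| + |4 - (-7)| + |-12 - 17| + |-10 - 10| = 29 + 24 + 11 + 29 + 20 = 113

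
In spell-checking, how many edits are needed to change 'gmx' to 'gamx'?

Let D[i][j] be the edit distance between the first i characters of 'gmx' and the first j characters of 'gamx', with D[i][0] = i, D[0][j] = j, and D[i][j] = D[i-1][j-1] if the characters match, else 1 + min(D[i-1][j], D[i][j-1], D[i-1][j-1]). Filling the table (rows: prefixes of 'gmx', columns: prefixes of 'gamx'):
     ε  g  a  m  x
  ε  0  1  2  3  4
  g  1  0  1  2  3
  m  2  1  1  1  2
  x  3  2  2  2  1
The bottom-right entry gives D[3][4] = 1, so no sequence of fewer than 1 edit works. Backtracking through the table gives one optimal edit sequence (1 edit):
  gmx → gamx (ins a @2)
Edit distance = 1.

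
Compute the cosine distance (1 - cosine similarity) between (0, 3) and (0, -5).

With u = (0, 3), v = (0, -5):
u·v = 0·0 + 3·(-5) = 0 + (-15) = -15.
|u| = √(0² + 3²) = √9, |v| = √(0² + (-5)²) = √25, so |u||v| = √(9·25) = √225 = 15.
cos θ = (u·v)/(|u||v|) = -15/15 = -1
Cosine distance = 1 - cos θ = 1 - (-1) = 2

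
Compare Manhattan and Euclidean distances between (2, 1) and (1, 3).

L1 = |2 - 1| + |1 - 3| = 1 + 2 = 3
L2 = √(1² + 2²) = √5 ≈ 2.2361
L1 ≥ L2 always (equality iff movement is along one axis); L1 > L2 here.
Ratio L1/L2 = 3/√5 ≈ 1.3416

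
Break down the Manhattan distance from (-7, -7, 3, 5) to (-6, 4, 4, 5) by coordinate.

Σ|x_i - y_i| = |-7 - (-6)| + |-7 - 4| + |3 - 4| + |5 - 5| = 1 + 11 + 1 + 0 = 13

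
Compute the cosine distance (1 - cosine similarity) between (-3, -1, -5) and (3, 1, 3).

With u = (-3, -1, -5), v = (3, 1, 3):
u·v = (-3)·3 + (-1)·1 + (-5)·3 = (-9) + (-1) + (-15) = -25.
|u| = √((-3)² + (-1)² + (-5)²) = √35, |v| = √(3² + 1² + 3²) = √19, so |u||v| = √(35·19) = √665.
cos θ = (u·v)/(|u||v|) = -25/√665 ≈ -0.9695
Cosine distance = 1 - cos θ ≈ 1 - (-0.9695) = 1.9695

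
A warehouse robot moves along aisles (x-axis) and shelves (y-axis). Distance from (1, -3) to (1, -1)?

Σ|x_i - y_i| = |1 - 1| + |-3 - (-1)| = 0 + 2 = 2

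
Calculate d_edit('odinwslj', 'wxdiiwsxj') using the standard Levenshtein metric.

Let D[i][j] be the edit distance between the first i characters of 'odinwslj' and the first j characters of 'wxdiiwsxj', with D[i][0] = i, D[0][j] = j, and D[i][j] = D[i-1][j-1] if the characters match, else 1 + min(D[i-1][j], D[i][j-1], D[i-1][j-1]). Filling the table (rows: prefixes of 'odinwslj', columns: prefixes of 'wxdiiwsxj'):
     ε  w  x  d  i  i  w  s  x  j
  ε  0  1  2  3  4  5  6  7  8  9
  o  1  1  2  3  4  5  6  7  8  9
  d  2  2  2  2  3  4  5  6  7  8
  i  3  3  3  3  2  3  4  5  6  7
  n  4  4  4  4  3  3  4  5  6  7
  w  5  4  5  5  4  4  3  4  5  6
  s  6  5  5  6  5  5  4  3  4  5
  l  7  6  6  6  6  6  5  4  4  5
  j  8  7  7  7  7  7  6  5  5  4
The bottom-right entry gives D[8][9] = 4, so no sequence of fewer than 4 edits works. Backtracking through the table gives one optimal edit sequence (4 edits):
  odinwslj → wodinwslj (ins w @1)
  wodinwslj → wxdinwslj (sub o→x @2)
  wxdinwslj → wxdiiwslj (sub n→i @5)
  wxdiiwslj → wxdiiwsxj (sub l→x @8)
Edit distance = 4.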